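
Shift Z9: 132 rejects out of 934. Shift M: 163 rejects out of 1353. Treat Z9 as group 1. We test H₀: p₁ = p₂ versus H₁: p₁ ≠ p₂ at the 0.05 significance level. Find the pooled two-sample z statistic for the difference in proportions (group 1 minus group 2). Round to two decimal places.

p̂₁ = 132/934 = 0.14133, p̂₂ = 163/1353 = 0.12047.
Pooled p̂ = (132+163)/(934+1353) = 295/2287 = 0.12899.
SE = √(0.112352 × 0.00180976) = 0.01426.
z = (0.14133 − 0.12047)/0.01426 = 0.02086/0.01426 = 1.46.
Two-sided p-value ≈ 2·Φ(−1.463) = 0.1436, so at α = 0.05 we fail to reject H₀.

z = 1.46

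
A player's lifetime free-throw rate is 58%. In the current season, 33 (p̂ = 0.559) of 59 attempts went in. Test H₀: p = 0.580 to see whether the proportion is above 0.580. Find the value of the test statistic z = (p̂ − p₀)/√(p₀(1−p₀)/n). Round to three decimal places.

p̂ = 33/59 ≈ 0.55932.
Under H₀, SE = √(0.58·0.42/59) = √(0.00412881) = 0.06426.
z = (0.55932 − 0.58)/0.06426 = -0.02068/0.06426 = -0.322.
p-value = P(Z > -0.322) ≈ 0.6262.

z = -0.322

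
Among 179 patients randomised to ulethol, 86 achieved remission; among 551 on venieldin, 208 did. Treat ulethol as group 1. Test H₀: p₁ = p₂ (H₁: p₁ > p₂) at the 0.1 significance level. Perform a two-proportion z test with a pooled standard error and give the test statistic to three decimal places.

p̂₁ = 86/179 ≈ 0.48045, p̂₂ = 208/551 ≈ 0.37750.
Pooled p̂ = (86+208)/(179+551) = 294/730 = 0.40274.
SE = √(p̂(1−p̂)(1/n₁+1/n₂)) = √(0.40274·0.59726·0.00740147) = √(0.00178035) = 0.04219.
z = (0.48045 − 0.37750)/0.04219 = 0.10295/0.04219 = 2.440.
p-value = P(Z > 2.440) ≈ 0.0073; since p < α = 0.1, reject H₀.

z = 2.440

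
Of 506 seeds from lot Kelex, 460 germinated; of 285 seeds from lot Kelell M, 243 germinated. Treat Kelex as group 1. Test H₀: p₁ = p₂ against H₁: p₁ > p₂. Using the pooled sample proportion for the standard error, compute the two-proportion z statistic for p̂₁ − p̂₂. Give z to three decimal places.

z = 2.424

p̂₁ = 460/506 = 0.90909, p̂₂ = 243/285 = 0.85263.
Pooled p̂ = (460+243)/(506+285) = 703/791 = 0.88875.
SE = √(0.0988747 × 0.00548506) = 0.02329.
z = (0.90909 − 0.85263)/0.02329 = 0.05646/0.02329 = 2.424.
p-value = P(Z > 2.424) ≈ 0.0077.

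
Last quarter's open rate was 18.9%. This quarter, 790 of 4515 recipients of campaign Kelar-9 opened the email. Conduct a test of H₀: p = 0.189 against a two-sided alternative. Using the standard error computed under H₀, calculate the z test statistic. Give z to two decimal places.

p̂ = 790/4515 = 0.1750.
Standard error under H₀: √(0.189×0.811/4515) = 0.0058.
z = (0.1750 − 0.189)/0.0058 = -0.0140/0.0058 = -2.41.

z = -2.41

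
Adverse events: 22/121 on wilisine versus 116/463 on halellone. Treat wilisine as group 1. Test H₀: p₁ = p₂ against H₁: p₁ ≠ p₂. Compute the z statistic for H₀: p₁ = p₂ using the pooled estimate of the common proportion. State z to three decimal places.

z = -1.584

p̂₁ = 22/121 = 0.181818, p̂₂ = 116/463 = 0.250540.
Pooled p̂ = (22+116)/(121+463) = 138/584 = 0.236301.
SE = √(0.180463 × 0.0104243) = 0.043373.
z = (0.181818 − 0.250540)/0.043373 = -0.068722/0.043373 = -1.584.
Two-sided p-value ≈ 2·Φ(−1.584) = 0.1131.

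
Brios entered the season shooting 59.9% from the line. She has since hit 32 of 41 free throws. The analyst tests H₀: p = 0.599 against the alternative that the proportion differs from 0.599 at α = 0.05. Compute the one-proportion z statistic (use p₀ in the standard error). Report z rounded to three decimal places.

z = 2.371

p̂ = 32/41 ≈ 0.78049.
SE = √(p₀(1−p₀)/n) = √(0.2402/41) = 0.07654.
z = (0.78049 − 0.599)/0.07654 = 0.18149/0.07654 = 2.371.
p-value = 2·P(Z > 2.371) ≈ 0.0177. With α = 0.05, reject H₀.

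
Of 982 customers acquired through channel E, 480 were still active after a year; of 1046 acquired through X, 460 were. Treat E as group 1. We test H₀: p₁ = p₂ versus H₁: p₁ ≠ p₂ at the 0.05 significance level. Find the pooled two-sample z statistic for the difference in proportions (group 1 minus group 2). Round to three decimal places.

p̂₁ = 480/982 ≈ 0.48880, p̂₂ = 460/1046 ≈ 0.43977.
Pooled p̂ = (480+460)/(982+1046) = 940/2028 = 0.46351.
SE = √(p̂(1−p̂)(1/n₁+1/n₂)) = √(0.46351·0.53649·0.00197435) = √(0.000490959) = 0.02216.
z = (0.48880 − 0.43977)/0.02216 = 0.04903/0.02216 = 2.213.
p-value = 2·P(Z > 2.213) ≈ 0.0269, so at α = 0.05 we reject H₀.

z = 2.213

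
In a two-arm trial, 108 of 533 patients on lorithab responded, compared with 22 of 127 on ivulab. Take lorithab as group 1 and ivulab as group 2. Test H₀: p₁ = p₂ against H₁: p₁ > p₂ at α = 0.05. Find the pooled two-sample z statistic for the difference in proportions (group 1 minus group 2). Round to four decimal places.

p̂₁ = 108/533 = 0.202627, p̂₂ = 22/127 = 0.173228.
Pooled p̂ = (108+22)/(533+127) = 130/660 = 0.196970.
SE = √(p̂(1−p̂)(1/n₁+1/n₂)) = √(0.196970·0.803030·0.00975019) = √(0.00154221) = 0.039271.
z = (0.202627 − 0.173228)/0.039271 = 0.029399/0.039271 = 0.7486.
p-value = P(Z > 0.749) ≈ 0.2270. With α = 0.05, fail to reject H₀.

z = 0.7486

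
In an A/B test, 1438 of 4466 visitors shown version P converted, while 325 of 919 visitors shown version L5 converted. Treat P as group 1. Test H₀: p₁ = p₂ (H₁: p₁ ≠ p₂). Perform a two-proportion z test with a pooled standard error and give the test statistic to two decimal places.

p̂₁ = 1438/4466 = 0.3220, p̂₂ = 325/919 = 0.3536.
Pooled p̂ = (1438+325)/(4466+919) = 1763/5385 = 0.3274.
SE = √(0.220206 × 0.00131205) = 0.0170.
z = (0.3220 − 0.3536)/0.0170 = -0.0316/0.0170 = -1.86.

z = -1.86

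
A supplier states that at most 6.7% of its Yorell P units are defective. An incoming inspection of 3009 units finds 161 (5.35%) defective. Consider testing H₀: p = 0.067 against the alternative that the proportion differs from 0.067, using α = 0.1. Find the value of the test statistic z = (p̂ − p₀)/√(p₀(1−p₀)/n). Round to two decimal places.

p̂ = 161/3009 ≈ 0.05351.
Standard error under H₀: √(0.067×0.933/3009) = 0.00456.
z = (0.05351 − 0.067)/0.00456 = -0.01349/0.00456 = -2.96.
p-value = 2·P(Z > 2.961) ≈ 0.0031, so at α = 0.1 we reject H₀.

z = -2.96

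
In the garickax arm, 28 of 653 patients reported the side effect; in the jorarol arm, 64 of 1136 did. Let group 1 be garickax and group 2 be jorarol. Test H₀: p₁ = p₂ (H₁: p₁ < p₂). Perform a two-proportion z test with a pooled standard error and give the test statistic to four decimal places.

p̂₁ = 28/653 ≈ 0.042879, p̂₂ = 64/1136 ≈ 0.056338.
Pooled p̂ = (28+64)/(653+1136) = 92/1789 = 0.051425.
SE = √(p̂(1−p̂)(1/n₁+1/n₂)) = √(0.051425·0.948575·0.00241168) = √(0.000117643) = 0.010846.
z = (0.042879 − 0.056338)/0.010846 = -0.013459/0.010846 = -1.2409.

z = -1.2409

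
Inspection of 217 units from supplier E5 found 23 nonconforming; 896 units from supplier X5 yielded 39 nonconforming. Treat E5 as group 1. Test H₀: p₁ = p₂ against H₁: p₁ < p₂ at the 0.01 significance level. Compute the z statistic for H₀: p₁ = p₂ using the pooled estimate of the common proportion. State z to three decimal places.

p̂₁ = 23/217 = 0.10599, p̂₂ = 39/896 = 0.04353.
Pooled p̂ = (23+39)/(217+896) = 62/1113 = 0.05571.
SE = √(0.0526022 × 0.00572437) = 0.01735.
z = (0.10599 − 0.04353)/0.01735 = 0.06246/0.01735 = 3.600.
p-value = P(Z < 3.600) ≈ 0.9998, so at α = 0.01 we fail to reject H₀.

z = 3.600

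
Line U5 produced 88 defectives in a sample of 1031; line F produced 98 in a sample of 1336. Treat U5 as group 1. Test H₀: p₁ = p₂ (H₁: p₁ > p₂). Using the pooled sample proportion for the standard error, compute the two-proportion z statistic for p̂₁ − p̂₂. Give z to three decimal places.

z = 1.076

p̂₁ = 88/1031 = 0.08535, p̂₂ = 98/1336 = 0.07335.
Pooled p̂ = (88+98)/(1031+1336) = 186/2367 = 0.07858.
SE = √(p̂(1−p̂)(1/n₁+1/n₂)) = √(0.07858·0.92142·0.00171844) = √(0.000124424) = 0.01115.
z = (0.08535 − 0.07335)/0.01115 = 0.01200/0.01115 = 1.076.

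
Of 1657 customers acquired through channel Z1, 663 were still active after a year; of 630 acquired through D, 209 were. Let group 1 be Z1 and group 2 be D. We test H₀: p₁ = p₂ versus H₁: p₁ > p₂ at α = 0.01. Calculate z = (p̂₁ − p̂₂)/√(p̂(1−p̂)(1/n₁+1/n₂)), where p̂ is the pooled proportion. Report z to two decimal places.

z = 3.01

p̂₁ = 663/1657 = 0.4001, p̂₂ = 209/630 = 0.3317.
Pooled p̂ = (663+209)/(1657+630) = 872/2287 = 0.3813.
SE = √(0.235907 × 0.0021908) = 0.0227.
z = (0.4001 − 0.3317)/0.0227 = 0.0684/0.0227 = 3.01.
p-value = P(Z > 3.008) ≈ 0.0013, so at α = 0.01 we reject H₀.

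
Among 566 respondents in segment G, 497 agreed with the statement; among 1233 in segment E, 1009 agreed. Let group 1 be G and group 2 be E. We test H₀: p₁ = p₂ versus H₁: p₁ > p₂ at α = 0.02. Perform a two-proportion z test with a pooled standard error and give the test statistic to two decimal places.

p̂₁ = 497/566 ≈ 0.87809, p̂₂ = 1009/1233 ≈ 0.81833.
Pooled p̂ = (497+1009)/(566+1233) = 1506/1799 = 0.83713.
SE = √(p̂(1−p̂)(1/n₁+1/n₂)) = √(0.83713·0.16287·0.00257781) = √(0.000351465) = 0.01875.
z = (0.87809 − 0.81833)/0.01875 = 0.05976/0.01875 = 3.19.
p-value = P(Z > 3.188) ≈ 0.0007; since p < α = 0.02, reject H₀.

z = 3.19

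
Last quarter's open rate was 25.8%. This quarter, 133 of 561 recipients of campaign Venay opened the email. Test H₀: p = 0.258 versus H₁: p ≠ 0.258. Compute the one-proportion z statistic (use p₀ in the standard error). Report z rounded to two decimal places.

p̂ = 133/561 = 0.2371.
SE = √(p₀(1−p₀)/n) = √(0.19144/561) = 0.0185.
z = (0.2371 − 0.258)/0.0185 = -0.0209/0.0185 = -1.13.
p-value = 2·P(Z > 1.133) ≈ 0.2574.

z = -1.13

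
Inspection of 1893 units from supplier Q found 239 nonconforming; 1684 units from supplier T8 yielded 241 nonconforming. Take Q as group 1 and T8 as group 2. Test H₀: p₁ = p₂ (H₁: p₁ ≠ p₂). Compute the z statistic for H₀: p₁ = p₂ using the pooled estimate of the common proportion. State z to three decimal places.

z = -1.476

p̂₁ = 239/1893 ≈ 0.12625, p̂₂ = 241/1684 ≈ 0.14311.
Pooled p̂ = (239+241)/(1893+1684) = 480/3577 = 0.13419.
SE = √(p̂(1−p̂)(1/n₁+1/n₂)) = √(0.13419·0.86581·0.00112209) = √(0.000130368) = 0.01142.
z = (0.12625 − 0.14311)/0.01142 = -0.01686/0.01142 = -1.476.
p-value = 2·P(Z > 1.476) ≈ 0.1398.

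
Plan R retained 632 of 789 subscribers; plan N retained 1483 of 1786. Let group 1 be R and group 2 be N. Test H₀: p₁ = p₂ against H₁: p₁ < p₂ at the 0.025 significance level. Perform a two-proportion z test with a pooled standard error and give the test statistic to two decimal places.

z = -1.79

p̂₁ = 632/789 = 0.8010, p̂₂ = 1483/1786 = 0.8303.
Pooled p̂ = (632+1483)/(789+1786) = 2115/2575 = 0.8214.
SE = √(p̂(1−p̂)(1/n₁+1/n₂)) = √(0.8214·0.1786·0.00182734) = √(0.000268122) = 0.0164.
z = (0.8010 − 0.8303)/0.0164 = -0.0293/0.0164 = -1.79.
p-value = P(Z < -1.791) ≈ 0.0366. With α = 0.025, fail to reject H₀.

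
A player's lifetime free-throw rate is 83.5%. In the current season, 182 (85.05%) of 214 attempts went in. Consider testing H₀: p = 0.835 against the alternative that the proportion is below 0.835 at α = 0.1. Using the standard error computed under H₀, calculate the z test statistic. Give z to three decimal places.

z = 0.610

p̂ = 182/214 ≈ 0.85047.
SE = √(p₀(1−p₀)/n) = √(0.13778/214) = 0.02537.
z = (0.85047 − 0.835)/0.02537 = 0.01547/0.02537 = 0.610.
p-value = P(Z < 0.610) ≈ 0.7289. With α = 0.1, fail to reject H₀.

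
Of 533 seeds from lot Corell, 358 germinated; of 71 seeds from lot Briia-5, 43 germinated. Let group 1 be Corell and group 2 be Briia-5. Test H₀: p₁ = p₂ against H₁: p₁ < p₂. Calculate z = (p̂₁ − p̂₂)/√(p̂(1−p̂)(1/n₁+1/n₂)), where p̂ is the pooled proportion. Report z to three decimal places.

p̂₁ = 358/533 ≈ 0.67167, p̂₂ = 43/71 ≈ 0.60563.
Pooled p̂ = (358+43)/(533+71) = 401/604 = 0.66391.
SE = √(0.223134 × 0.0159607) = 0.05968.
z = (0.67167 − 0.60563)/0.05968 = 0.06604/0.05968 = 1.107.
p-value = P(Z < 1.107) ≈ 0.8658.

z = 1.107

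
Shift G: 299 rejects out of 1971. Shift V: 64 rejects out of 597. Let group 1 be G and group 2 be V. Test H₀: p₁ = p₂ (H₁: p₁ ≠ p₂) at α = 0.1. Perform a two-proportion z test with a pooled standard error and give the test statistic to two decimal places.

p̂₁ = 299/1971 ≈ 0.1517, p̂₂ = 64/597 ≈ 0.1072.
Pooled p̂ = (299+64)/(1971+597) = 363/2568 = 0.1414.
SE = √(p̂(1−p̂)(1/n₁+1/n₂)) = √(0.1414·0.8586·0.0021824) = √(0.000264886) = 0.0163.
z = (0.1517 − 0.1072)/0.0163 = 0.0445/0.0163 = 2.73.
p-value = 2·P(Z > 2.734) ≈ 0.0063; since p < α = 0.1, reject H₀.

z = 2.73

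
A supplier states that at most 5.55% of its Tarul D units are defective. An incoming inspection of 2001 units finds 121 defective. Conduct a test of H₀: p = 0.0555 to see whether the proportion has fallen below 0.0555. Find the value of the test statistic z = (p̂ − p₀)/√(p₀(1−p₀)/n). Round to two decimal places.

z = 0.97

p̂ = 121/2001 = 0.06047.
SE = √(p₀(1−p₀)/n) = √(0.05242/2001) = 0.00512.
z = (0.06047 − 0.0555)/0.00512 = 0.00497/0.00512 = 0.97.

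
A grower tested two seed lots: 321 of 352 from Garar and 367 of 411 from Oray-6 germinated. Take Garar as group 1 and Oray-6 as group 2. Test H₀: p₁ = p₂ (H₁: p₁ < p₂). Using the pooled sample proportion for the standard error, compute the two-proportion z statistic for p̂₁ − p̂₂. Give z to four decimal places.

z = 0.8782

p̂₁ = 321/352 = 0.911932, p̂₂ = 367/411 = 0.892944.
Pooled p̂ = (321+367)/(352+411) = 688/763 = 0.901704.
SE = √(0.0886341 × 0.005274) = 0.021621.
z = (0.911932 − 0.892944)/0.021621 = 0.018988/0.021621 = 0.8782.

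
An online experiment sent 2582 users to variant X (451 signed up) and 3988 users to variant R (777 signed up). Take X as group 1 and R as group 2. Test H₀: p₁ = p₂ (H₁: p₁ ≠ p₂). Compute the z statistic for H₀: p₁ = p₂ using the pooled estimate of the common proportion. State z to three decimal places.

p̂₁ = 451/2582 = 0.174671, p̂₂ = 777/3988 = 0.194835.
Pooled p̂ = (451+777)/(2582+3988) = 1228/6570 = 0.186910.
SE = √(0.151975 × 0.000638049) = 0.009847.
z = (0.174671 − 0.194835)/0.009847 = -0.020164/0.009847 = -2.048.
p-value = 2·P(Z > 2.048) ≈ 0.0406.

z = -2.048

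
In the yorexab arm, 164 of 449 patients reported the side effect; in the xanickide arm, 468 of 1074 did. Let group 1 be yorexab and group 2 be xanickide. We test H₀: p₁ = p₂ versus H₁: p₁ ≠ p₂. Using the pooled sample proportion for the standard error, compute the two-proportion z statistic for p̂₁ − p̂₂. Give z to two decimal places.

p̂₁ = 164/449 ≈ 0.3653, p̂₂ = 468/1074 ≈ 0.4358.
Pooled p̂ = (164+468)/(449+1074) = 632/1523 = 0.4150.
SE = √(p̂(1−p̂)(1/n₁+1/n₂)) = √(0.4150·0.5850·0.00315827) = √(0.000766733) = 0.0277.
z = (0.3653 − 0.4358)/0.0277 = -0.0705/0.0277 = -2.55.
Two-sided p-value ≈ 2·Φ(−2.546) = 0.0109.

z = -2.55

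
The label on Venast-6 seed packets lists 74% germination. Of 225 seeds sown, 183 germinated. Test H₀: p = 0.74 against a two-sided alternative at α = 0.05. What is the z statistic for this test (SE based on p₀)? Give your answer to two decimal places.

p̂ = 183/225 = 0.8133.
Standard error under H₀: √(0.74×0.26/225) = 0.0292.
z = (0.8133 − 0.74)/0.0292 = 0.0733/0.0292 = 2.51.
p-value = 2·P(Z > 2.508) ≈ 0.0121. With α = 0.05, reject H₀.

z = 2.51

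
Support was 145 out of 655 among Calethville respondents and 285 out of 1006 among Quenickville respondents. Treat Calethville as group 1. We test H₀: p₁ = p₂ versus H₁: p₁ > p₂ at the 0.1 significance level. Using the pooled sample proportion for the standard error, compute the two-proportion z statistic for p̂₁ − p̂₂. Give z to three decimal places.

z = -2.816

p̂₁ = 145/655 = 0.22137, p̂₂ = 285/1006 = 0.28330.
Pooled p̂ = (145+285)/(655+1006) = 430/1661 = 0.25888.
SE = √(0.191861 × 0.00252075) = 0.02199.
z = (0.22137 − 0.28330)/0.02199 = -0.06193/0.02199 = -2.816.
p-value = P(Z > -2.816) ≈ 0.9976. With α = 0.1, fail to reject H₀.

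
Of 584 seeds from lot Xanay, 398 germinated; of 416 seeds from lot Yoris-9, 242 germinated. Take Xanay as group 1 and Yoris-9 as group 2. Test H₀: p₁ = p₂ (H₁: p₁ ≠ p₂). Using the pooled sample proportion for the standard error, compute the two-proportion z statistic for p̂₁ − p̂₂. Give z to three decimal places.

p̂₁ = 398/584 = 0.68151, p̂₂ = 242/416 = 0.58173.
Pooled p̂ = (398+242)/(584+416) = 640/1000 = 0.64000.
SE = √(0.2304 × 0.00411617) = 0.03080.
z = (0.68151 − 0.58173)/0.03080 = 0.09978/0.03080 = 3.240.

z = 3.240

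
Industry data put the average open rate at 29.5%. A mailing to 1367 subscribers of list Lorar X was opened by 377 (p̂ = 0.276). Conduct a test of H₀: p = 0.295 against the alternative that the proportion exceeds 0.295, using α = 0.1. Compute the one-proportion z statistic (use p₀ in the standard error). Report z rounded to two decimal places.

p̂ = 377/1367 ≈ 0.2758.
Under H₀, SE = √(0.295·0.705/1367) = √(0.00015214) = 0.0123.
z = (0.2758 − 0.295)/0.0123 = -0.0192/0.0123 = -1.56.
p-value = P(Z > -1.558) ≈ 0.9403; since p > α = 0.1, fail to reject H₀.

z = -1.56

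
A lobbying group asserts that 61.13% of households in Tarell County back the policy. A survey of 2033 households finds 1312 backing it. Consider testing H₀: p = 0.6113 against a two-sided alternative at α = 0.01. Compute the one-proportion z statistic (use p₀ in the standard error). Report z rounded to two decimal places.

z = 3.15

p̂ = 1312/2033 = 0.64535.
SE = √(p₀(1−p₀)/n) = √(0.23761/2033) = 0.01081.
z = (0.64535 − 0.6113)/0.01081 = 0.03405/0.01081 = 3.15.
p-value = 2·P(Z > 3.150) ≈ 0.0016. With α = 0.01, reject H₀.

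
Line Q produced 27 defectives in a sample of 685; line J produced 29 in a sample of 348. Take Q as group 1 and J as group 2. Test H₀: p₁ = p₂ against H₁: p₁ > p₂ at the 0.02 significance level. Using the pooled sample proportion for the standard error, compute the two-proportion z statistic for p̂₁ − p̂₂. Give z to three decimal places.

p̂₁ = 27/685 ≈ 0.039416, p̂₂ = 29/348 ≈ 0.083333.
Pooled p̂ = (27+29)/(685+348) = 56/1033 = 0.054211.
SE = √(p̂(1−p̂)(1/n₁+1/n₂)) = √(0.054211·0.945789·0.00433342) = √(0.000222184) = 0.014906.
z = (0.039416 − 0.083333)/0.014906 = -0.043917/0.014906 = -2.946.
p-value = P(Z > -2.946) ≈ 0.9984; since p > α = 0.02, fail to reject H₀.

z = -2.946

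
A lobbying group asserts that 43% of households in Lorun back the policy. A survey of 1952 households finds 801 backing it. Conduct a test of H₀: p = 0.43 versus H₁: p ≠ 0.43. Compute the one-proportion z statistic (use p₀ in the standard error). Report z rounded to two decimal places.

z = -1.75

p̂ = 801/1952 = 0.41035.
Under H₀, SE = √(0.43·0.57/1952) = √(0.000125564) = 0.01121.
z = (0.41035 − 0.43)/0.01121 = -0.01965/0.01121 = -1.75.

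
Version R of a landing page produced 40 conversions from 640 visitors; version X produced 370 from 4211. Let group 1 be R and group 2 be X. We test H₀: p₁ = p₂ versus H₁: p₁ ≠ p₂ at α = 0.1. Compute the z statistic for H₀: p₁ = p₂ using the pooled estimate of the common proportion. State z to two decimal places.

p̂₁ = 40/640 = 0.0625, p̂₂ = 370/4211 = 0.0879.
Pooled p̂ = (40+370)/(640+4211) = 410/4851 = 0.0845.
SE = √(0.0773753 × 0.00179997) = 0.0118.
z = (0.0625 − 0.0879)/0.0118 = -0.0254/0.0118 = -2.15.
p-value = 2·P(Z > 2.149) ≈ 0.0316; since p < α = 0.1, reject H₀.

z = -2.15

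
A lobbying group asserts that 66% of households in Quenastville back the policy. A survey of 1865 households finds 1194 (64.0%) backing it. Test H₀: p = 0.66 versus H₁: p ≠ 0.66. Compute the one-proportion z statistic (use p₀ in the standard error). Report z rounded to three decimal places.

p̂ = 1194/1865 = 0.64021.
Under H₀, SE = √(0.66·0.34/1865) = √(0.000120322) = 0.01097.
z = (0.64021 − 0.66)/0.01097 = -0.01979/0.01097 = -1.804.

z = -1.804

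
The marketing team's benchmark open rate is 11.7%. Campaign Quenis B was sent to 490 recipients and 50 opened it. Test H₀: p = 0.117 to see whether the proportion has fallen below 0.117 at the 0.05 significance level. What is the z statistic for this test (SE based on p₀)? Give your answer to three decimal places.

p̂ = 50/490 ≈ 0.10204.
Standard error under H₀: √(0.117×0.883/490) = 0.01452.
z = (0.10204 − 0.117)/0.01452 = -0.01496/0.01452 = -1.030.
p-value = P(Z < -1.030) ≈ 0.1515; since p > α = 0.05, fail to reject H₀.

z = -1.030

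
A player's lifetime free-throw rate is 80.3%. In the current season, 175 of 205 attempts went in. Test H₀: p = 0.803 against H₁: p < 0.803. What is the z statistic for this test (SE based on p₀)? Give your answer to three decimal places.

p̂ = 175/205 ≈ 0.85366.
Under H₀, SE = √(0.803·0.197/205) = √(0.000771663) = 0.02778.
z = (0.85366 − 0.803)/0.02778 = 0.05066/0.02778 = 1.824.
p-value = P(Z < 1.824) ≈ 0.9659.

z = 1.824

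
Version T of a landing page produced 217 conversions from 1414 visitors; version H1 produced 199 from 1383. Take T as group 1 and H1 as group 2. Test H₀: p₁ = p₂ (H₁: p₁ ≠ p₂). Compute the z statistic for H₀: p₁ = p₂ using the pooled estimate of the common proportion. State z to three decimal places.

p̂₁ = 217/1414 = 0.15347, p̂₂ = 199/1383 = 0.14389.
Pooled p̂ = (217+199)/(1414+1383) = 416/2797 = 0.14873.
SE = √(p̂(1−p̂)(1/n₁+1/n₂)) = √(0.14873·0.85127·0.00143028) = √(0.000181088) = 0.01346.
z = (0.15347 − 0.14389)/0.01346 = 0.00958/0.01346 = 0.712.

z = 0.712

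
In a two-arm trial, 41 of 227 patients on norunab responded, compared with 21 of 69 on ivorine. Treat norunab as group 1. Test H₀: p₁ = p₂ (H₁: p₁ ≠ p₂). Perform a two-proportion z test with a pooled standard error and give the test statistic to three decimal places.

p̂₁ = 41/227 = 0.18062, p̂₂ = 21/69 = 0.30435.
Pooled p̂ = (41+21)/(227+69) = 62/296 = 0.20946.
SE = √(0.165586 × 0.018898) = 0.05594.
z = (0.18062 − 0.30435)/0.05594 = -0.12373/0.05594 = -2.212.
Two-sided p-value ≈ 2·Φ(−2.212) = 0.0270.

z = -2.212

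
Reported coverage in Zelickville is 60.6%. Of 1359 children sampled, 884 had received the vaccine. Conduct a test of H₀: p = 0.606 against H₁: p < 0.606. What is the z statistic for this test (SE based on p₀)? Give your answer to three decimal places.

p̂ = 884/1359 ≈ 0.650478.
SE = √(p₀(1−p₀)/n) = √(0.23876/1359) = 0.013255.
z = (0.650478 − 0.606)/0.013255 = 0.044478/0.013255 = 3.356.

z = 3.356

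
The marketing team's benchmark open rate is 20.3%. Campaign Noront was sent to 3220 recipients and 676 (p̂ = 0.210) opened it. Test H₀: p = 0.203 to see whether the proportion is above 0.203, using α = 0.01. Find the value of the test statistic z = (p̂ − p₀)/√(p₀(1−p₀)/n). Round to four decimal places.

z = 0.9788

p̂ = 676/3220 = 0.209938.
Standard error under H₀: √(0.203×0.797/3220) = 0.007088.
z = (0.209938 − 0.203)/0.007088 = 0.006938/0.007088 = 0.9788.
p-value = P(Z > 0.979) ≈ 0.1638, so at α = 0.01 we fail to reject H₀.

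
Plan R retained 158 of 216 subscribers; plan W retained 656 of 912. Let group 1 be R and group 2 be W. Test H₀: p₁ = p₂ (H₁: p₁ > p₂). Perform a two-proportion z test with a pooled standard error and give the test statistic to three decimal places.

z = 0.359

p̂₁ = 158/216 ≈ 0.73148, p̂₂ = 656/912 ≈ 0.71930.
Pooled p̂ = (158+656)/(216+912) = 814/1128 = 0.72163.
SE = √(p̂(1−p̂)(1/n₁+1/n₂)) = √(0.72163·0.27837·0.00572612) = √(0.00115026) = 0.03392.
z = (0.73148 − 0.71930)/0.03392 = 0.01218/0.03392 = 0.359.
p-value = P(Z > 0.359) ≈ 0.3597.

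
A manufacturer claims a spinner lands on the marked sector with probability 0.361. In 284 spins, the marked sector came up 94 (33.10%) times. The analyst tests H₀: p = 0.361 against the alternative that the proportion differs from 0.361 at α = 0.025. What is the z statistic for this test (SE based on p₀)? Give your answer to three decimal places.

p̂ = 94/284 = 0.33099.
Under H₀, SE = √(0.361·0.639/284) = √(0.00081225) = 0.02850.
z = (0.33099 − 0.361)/0.02850 = -0.03001/0.02850 = -1.053.
Two-sided p-value ≈ 2·Φ(−1.053) = 0.2923, so at α = 0.025 we fail to reject H₀.

z = -1.053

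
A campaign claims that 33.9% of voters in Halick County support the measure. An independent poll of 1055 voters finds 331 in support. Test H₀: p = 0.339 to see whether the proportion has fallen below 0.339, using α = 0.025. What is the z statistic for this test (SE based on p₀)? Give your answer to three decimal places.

z = -1.733

p̂ = 331/1055 = 0.313744.
Under H₀, SE = √(0.339·0.661/1055) = √(0.000212397) = 0.014574.
z = (0.313744 − 0.339)/0.014574 = -0.025256/0.014574 = -1.733.
p-value = P(Z < -1.733) ≈ 0.0416. With α = 0.025, fail to reject H₀.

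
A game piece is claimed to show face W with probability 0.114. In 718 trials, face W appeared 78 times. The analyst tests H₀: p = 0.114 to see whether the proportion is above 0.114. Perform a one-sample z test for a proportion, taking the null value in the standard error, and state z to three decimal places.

p̂ = 78/718 ≈ 0.10864.
Under H₀, SE = √(0.114·0.886/718) = √(0.000140674) = 0.01186.
z = (0.10864 − 0.114)/0.01186 = -0.00536/0.01186 = -0.452.
p-value = P(Z > -0.452) ≈ 0.6745.

z = -0.452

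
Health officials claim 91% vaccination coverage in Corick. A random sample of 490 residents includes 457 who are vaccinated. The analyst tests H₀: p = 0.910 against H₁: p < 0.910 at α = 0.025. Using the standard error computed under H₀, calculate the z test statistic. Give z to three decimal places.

p̂ = 457/490 ≈ 0.93265.
SE = √(p₀(1−p₀)/n) = √(0.0819/490) = 0.01293.
z = (0.93265 − 0.91)/0.01293 = 0.02265/0.01293 = 1.752.
p-value = P(Z < 1.752) ≈ 0.9601. With α = 0.025, fail to reject H₀.

z = 1.752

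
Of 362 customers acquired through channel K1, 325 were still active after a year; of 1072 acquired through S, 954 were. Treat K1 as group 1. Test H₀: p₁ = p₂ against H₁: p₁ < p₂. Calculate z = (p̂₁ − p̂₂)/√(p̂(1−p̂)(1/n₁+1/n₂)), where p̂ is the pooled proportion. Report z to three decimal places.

z = 0.417

p̂₁ = 325/362 = 0.89779, p̂₂ = 954/1072 = 0.88993.
Pooled p̂ = (325+954)/(362+1072) = 1279/1434 = 0.89191.
SE = √(p̂(1−p̂)(1/n₁+1/n₂)) = √(0.89191·0.10809·0.00369527) = √(0.000356246) = 0.01887.
z = (0.89779 − 0.88993)/0.01887 = 0.00786/0.01887 = 0.417.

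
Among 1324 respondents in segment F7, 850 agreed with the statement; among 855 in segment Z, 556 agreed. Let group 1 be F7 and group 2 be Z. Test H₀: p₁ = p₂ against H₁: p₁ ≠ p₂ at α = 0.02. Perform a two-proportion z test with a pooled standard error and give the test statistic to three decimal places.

z = -0.395

p̂₁ = 850/1324 ≈ 0.64199, p̂₂ = 556/855 ≈ 0.65029.
Pooled p̂ = (850+556)/(1324+855) = 1406/2179 = 0.64525.
SE = √(0.228902 × 0.00192488) = 0.02099.
z = (0.64199 − 0.65029)/0.02099 = -0.00830/0.02099 = -0.395.
p-value = 2·P(Z > 0.395) ≈ 0.6926. With α = 0.02, fail to reject H₀.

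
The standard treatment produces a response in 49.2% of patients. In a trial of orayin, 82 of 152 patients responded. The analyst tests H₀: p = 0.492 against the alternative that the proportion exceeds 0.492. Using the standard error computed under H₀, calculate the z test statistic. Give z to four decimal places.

p̂ = 82/152 ≈ 0.5394737.
Standard error under H₀: √(0.492×0.508/152) = 0.0405502.
z = (0.5394737 − 0.492)/0.0405502 = 0.0474737/0.0405502 = 1.1707.
p-value = P(Z > 1.171) ≈ 0.1209.

z = 1.1707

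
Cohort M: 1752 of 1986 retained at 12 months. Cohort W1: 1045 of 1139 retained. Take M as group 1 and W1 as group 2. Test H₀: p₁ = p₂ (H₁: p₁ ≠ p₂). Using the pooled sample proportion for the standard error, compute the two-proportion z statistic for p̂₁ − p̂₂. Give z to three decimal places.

z = -3.098

p̂₁ = 1752/1986 ≈ 0.88218, p̂₂ = 1045/1139 ≈ 0.91747.
Pooled p̂ = (1752+1045)/(1986+1139) = 2797/3125 = 0.89504.
SE = √(0.0939434 × 0.00138149) = 0.01139.
z = (0.88218 − 0.91747)/0.01139 = -0.03529/0.01139 = -3.098.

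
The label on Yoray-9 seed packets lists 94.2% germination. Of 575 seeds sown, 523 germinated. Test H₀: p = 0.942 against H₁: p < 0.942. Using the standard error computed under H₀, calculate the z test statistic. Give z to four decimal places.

p̂ = 523/575 = 0.9095652.
Under H₀, SE = √(0.942·0.058/575) = √(9.50191e-05) = 0.0097478.
z = (0.9095652 − 0.942)/0.0097478 = -0.0324348/0.0097478 = -3.3274.

z = -3.3274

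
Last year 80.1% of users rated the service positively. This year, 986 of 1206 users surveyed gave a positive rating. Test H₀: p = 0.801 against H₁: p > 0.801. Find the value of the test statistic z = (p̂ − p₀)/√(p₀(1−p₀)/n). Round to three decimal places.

p̂ = 986/1206 ≈ 0.81758.
SE = √(p₀(1−p₀)/n) = √(0.1594/1206) = 0.01150.
z = (0.81758 − 0.801)/0.01150 = 0.01658/0.01150 = 1.442.
p-value = P(Z > 1.442) ≈ 0.0746.

z = 1.442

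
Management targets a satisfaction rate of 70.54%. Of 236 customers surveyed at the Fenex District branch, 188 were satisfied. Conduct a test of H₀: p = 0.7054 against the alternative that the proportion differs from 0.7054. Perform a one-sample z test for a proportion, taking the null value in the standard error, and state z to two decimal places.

p̂ = 188/236 = 0.7966.
SE = √(p₀(1−p₀)/n) = √(0.20781/236) = 0.0297.
z = (0.7966 − 0.7054)/0.0297 = 0.0912/0.0297 = 3.07.
p-value = 2·P(Z > 3.074) ≈ 0.0021.

z = 3.07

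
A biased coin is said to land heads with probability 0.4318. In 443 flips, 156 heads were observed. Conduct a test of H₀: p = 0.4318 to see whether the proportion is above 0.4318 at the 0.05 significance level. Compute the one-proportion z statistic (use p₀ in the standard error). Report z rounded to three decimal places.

z = -3.385

p̂ = 156/443 ≈ 0.35214.
Under H₀, SE = √(0.4318·0.5682/443) = √(0.000553835) = 0.02353.
z = (0.35214 − 0.4318)/0.02353 = -0.07966/0.02353 = -3.385.
p-value = P(Z > -3.385) ≈ 0.9996, so at α = 0.05 we fail to reject H₀.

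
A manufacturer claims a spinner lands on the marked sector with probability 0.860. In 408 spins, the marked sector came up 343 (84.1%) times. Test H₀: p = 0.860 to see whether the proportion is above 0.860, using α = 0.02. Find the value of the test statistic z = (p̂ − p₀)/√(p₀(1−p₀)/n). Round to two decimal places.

p̂ = 343/408 ≈ 0.8407.
Standard error under H₀: √(0.86×0.14/408) = 0.0172.
z = (0.8407 − 0.86)/0.0172 = -0.0193/0.0172 = -1.12.
p-value = P(Z > -1.124) ≈ 0.8696, so at α = 0.02 we fail to reject H₀.

z = -1.12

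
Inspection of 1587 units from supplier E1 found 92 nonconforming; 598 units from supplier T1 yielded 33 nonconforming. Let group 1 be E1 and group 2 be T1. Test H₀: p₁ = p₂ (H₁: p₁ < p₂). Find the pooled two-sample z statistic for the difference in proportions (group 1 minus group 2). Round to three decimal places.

z = 0.250

p̂₁ = 92/1587 ≈ 0.05797, p̂₂ = 33/598 ≈ 0.05518.
Pooled p̂ = (92+33)/(1587+598) = 125/2185 = 0.05721.
SE = √(p̂(1−p̂)(1/n₁+1/n₂)) = √(0.05721·0.94279·0.00230236) = √(0.000124179) = 0.01114.
z = (0.05797 − 0.05518)/0.01114 = 0.00279/0.01114 = 0.250.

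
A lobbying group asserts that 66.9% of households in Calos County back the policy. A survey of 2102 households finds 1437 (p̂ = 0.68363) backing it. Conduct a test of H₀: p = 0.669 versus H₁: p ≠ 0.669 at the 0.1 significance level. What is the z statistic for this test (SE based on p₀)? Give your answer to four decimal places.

z = 1.4258

p̂ = 1437/2102 ≈ 0.6836346.
Under H₀, SE = √(0.669·0.331/2102) = √(0.000105347) = 0.0102639.
z = (0.6836346 − 0.669)/0.0102639 = 0.0146346/0.0102639 = 1.4258.
p-value = 2·P(Z > 1.426) ≈ 0.1539; since p > α = 0.1, fail to reject H₀.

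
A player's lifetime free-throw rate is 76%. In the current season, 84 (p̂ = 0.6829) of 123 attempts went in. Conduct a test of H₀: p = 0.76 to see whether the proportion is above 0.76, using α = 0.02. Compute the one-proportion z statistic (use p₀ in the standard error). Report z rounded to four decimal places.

z = -2.0014

p̂ = 84/123 = 0.682927.
Under H₀, SE = √(0.76·0.24/123) = √(0.00148293) = 0.038509.
z = (0.682927 − 0.76)/0.038509 = -0.077073/0.038509 = -2.0014.
p-value = P(Z > -2.001) ≈ 0.9773; since p > α = 0.02, fail to reject H₀.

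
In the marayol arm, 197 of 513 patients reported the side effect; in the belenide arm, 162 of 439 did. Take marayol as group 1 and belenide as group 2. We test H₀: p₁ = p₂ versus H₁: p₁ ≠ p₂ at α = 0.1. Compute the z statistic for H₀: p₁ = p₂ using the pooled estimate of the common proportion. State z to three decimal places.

z = 0.476

p̂₁ = 197/513 = 0.38402, p̂₂ = 162/439 = 0.36902.
Pooled p̂ = (197+162)/(513+439) = 359/952 = 0.37710.
SE = √(p̂(1−p̂)(1/n₁+1/n₂)) = √(0.37710·0.62290·0.00422722) = √(0.000992957) = 0.03151.
z = (0.38402 − 0.36902)/0.03151 = 0.01500/0.03151 = 0.476.
p-value = 2·P(Z > 0.476) ≈ 0.6342, so at α = 0.1 we fail to reject H₀.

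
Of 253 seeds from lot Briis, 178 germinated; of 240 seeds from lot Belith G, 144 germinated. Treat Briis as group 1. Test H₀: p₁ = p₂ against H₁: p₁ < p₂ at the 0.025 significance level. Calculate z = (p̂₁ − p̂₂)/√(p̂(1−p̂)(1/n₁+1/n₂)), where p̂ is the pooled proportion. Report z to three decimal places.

p̂₁ = 178/253 = 0.70356, p̂₂ = 144/240 = 0.60000.
Pooled p̂ = (178+144)/(253+240) = 322/493 = 0.65314.
SE = √(p̂(1−p̂)(1/n₁+1/n₂)) = √(0.65314·0.34686·0.00811924) = √(0.00183939) = 0.04289.
z = (0.70356 − 0.60000)/0.04289 = 0.10356/0.04289 = 2.415.
p-value = P(Z < 2.415) ≈ 0.9921, so at α = 0.025 we fail to reject H₀.

z = 2.415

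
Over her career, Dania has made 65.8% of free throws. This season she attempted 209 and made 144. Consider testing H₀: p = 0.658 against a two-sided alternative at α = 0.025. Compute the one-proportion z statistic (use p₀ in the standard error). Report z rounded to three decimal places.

p̂ = 144/209 ≈ 0.68900.
SE = √(p₀(1−p₀)/n) = √(0.22504/209) = 0.03281.
z = (0.68900 − 0.658)/0.03281 = 0.03100/0.03281 = 0.945.
Two-sided p-value ≈ 2·Φ(−0.945) = 0.3449; since p > α = 0.025, fail to reject H₀.

z = 0.945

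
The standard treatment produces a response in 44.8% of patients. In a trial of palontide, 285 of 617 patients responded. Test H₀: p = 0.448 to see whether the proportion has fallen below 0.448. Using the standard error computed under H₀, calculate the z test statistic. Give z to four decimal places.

z = 0.6949

p̂ = 285/617 ≈ 0.461912.
Under H₀, SE = √(0.448·0.552/617) = √(0.000400804) = 0.020020.
z = (0.461912 − 0.448)/0.020020 = 0.013912/0.020020 = 0.6949.
p-value = P(Z < 0.695) ≈ 0.7564.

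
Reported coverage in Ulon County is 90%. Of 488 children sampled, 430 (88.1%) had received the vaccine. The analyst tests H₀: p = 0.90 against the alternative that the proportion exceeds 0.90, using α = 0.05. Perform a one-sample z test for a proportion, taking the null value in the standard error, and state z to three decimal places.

z = -1.388

p̂ = 430/488 ≈ 0.88115.
Standard error under H₀: √(0.9×0.1/488) = 0.01358.
z = (0.88115 − 0.9)/0.01358 = -0.01885/0.01358 = -1.388.
p-value = P(Z > -1.388) ≈ 0.9175, so at α = 0.05 we fail to reject H₀.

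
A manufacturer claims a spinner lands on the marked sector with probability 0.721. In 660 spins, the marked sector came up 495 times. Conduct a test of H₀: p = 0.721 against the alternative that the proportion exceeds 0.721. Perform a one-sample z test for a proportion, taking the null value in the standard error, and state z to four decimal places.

p̂ = 495/660 ≈ 0.750000.
Under H₀, SE = √(0.721·0.279/660) = √(0.000304786) = 0.017458.
z = (0.750000 − 0.721)/0.017458 = 0.029000/0.017458 = 1.6611.
p-value = P(Z > 1.661) ≈ 0.0483.

z = 1.6611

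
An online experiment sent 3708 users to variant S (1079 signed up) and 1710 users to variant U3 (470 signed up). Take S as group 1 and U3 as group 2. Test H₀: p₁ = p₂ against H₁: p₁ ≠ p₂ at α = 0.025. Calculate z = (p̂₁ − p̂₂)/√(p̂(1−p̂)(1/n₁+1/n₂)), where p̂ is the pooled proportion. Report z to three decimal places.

p̂₁ = 1079/3708 = 0.29099, p̂₂ = 470/1710 = 0.27485.
Pooled p̂ = (1079+470)/(3708+1710) = 1549/5418 = 0.28590.
SE = √(p̂(1−p̂)(1/n₁+1/n₂)) = √(0.28590·0.71410·0.000854482) = √(0.000174452) = 0.01321.
z = (0.29099 − 0.27485)/0.01321 = 0.01614/0.01321 = 1.222.
Two-sided p-value ≈ 2·Φ(−1.222) = 0.2218; since p > α = 0.025, fail to reject H₀.

z = 1.222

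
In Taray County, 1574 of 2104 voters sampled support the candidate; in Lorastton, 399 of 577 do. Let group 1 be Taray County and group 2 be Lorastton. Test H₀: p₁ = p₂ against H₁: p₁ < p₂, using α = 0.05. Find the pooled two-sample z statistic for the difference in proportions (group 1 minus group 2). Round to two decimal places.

p̂₁ = 1574/2104 ≈ 0.7481, p̂₂ = 399/577 ≈ 0.6915.
Pooled p̂ = (1574+399)/(2104+577) = 1973/2681 = 0.7359.
SE = √(p̂(1−p̂)(1/n₁+1/n₂)) = √(0.7359·0.2641·0.00220839) = √(0.000429182) = 0.0207.
z = (0.7481 − 0.6915)/0.0207 = 0.0566/0.0207 = 2.73.
p-value = P(Z < 2.732) ≈ 0.9968. With α = 0.05, fail to reject H₀.

z = 2.73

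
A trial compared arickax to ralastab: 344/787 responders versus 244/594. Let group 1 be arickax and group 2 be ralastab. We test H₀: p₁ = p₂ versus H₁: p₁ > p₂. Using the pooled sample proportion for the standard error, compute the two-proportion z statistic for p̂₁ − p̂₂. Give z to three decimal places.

p̂₁ = 344/787 ≈ 0.43710, p̂₂ = 244/594 ≈ 0.41077.
Pooled p̂ = (344+244)/(787+594) = 588/1381 = 0.42578.
SE = √(0.244491 × 0.00295415) = 0.02687.
z = (0.43710 − 0.41077)/0.02687 = 0.02633/0.02687 = 0.980.

z = 0.980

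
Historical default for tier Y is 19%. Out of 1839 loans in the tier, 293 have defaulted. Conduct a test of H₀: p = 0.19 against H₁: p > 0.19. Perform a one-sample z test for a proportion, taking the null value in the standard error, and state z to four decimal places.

p̂ = 293/1839 ≈ 0.159326.
SE = √(p₀(1−p₀)/n) = √(0.1539/1839) = 0.009148.
z = (0.159326 − 0.19)/0.009148 = -0.030674/0.009148 = -3.3531.
p-value = P(Z > -3.353) ≈ 0.9996.

z = -3.3531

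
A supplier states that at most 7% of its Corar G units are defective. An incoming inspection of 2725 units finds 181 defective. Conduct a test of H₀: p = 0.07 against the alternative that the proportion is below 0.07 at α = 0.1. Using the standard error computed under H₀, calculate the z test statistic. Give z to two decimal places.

p̂ = 181/2725 = 0.0664.
Standard error under H₀: √(0.07×0.93/2725) = 0.0049.
z = (0.0664 − 0.07)/0.0049 = -0.0036/0.0049 = -0.73.
p-value = P(Z < -0.732) ≈ 0.2321, so at α = 0.1 we fail to reject H₀.

z = -0.73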